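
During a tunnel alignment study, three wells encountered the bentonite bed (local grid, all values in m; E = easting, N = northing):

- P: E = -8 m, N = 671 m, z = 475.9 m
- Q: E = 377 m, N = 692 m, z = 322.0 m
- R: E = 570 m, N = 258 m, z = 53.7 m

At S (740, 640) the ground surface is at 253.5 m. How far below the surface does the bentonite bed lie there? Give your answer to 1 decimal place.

107.5 m

Two edge vectors: P→Q = (385, 21, -153.9), P→R = (578, -413, -422.2).
Normal n = (P→Q) × (P→R) = (-72426.9, 73592.8, -171143).
So ∂z/∂E = −n_x/n_z = −0.42320 and ∂z/∂N = −n_y/n_z = 0.43001.
Intercept c from P: 475.9 − 3.39 − 288.54 = 183.98.
At (740, 640): z_contact = −313.16 + 275.20 + 183.98 = 146.02 m.
Depth below ground = 253.5 − 146.02 = 107.5 m.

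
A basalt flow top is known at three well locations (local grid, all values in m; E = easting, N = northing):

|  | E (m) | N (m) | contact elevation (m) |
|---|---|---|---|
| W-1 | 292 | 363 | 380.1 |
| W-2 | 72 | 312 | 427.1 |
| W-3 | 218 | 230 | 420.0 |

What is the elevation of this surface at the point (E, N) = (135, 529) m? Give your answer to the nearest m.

Two edge vectors: W-1→W-2 = (-220, -51, 47), W-1→W-3 = (-74, -133, 39.9).
Normal n = (W-1→W-2) × (W-1→W-3) = (4216.1, 5300, 25486).
So ∂z/∂E = −n_x/n_z = −0.16543 and ∂z/∂N = −n_y/n_z = −0.20796.
Intercept c from W-1: 380.1 + 48.30 + 75.49 = 503.89.
At (135, 529): z = −22.3 − 110.0 + 503.89 = 371.6 m.

372 m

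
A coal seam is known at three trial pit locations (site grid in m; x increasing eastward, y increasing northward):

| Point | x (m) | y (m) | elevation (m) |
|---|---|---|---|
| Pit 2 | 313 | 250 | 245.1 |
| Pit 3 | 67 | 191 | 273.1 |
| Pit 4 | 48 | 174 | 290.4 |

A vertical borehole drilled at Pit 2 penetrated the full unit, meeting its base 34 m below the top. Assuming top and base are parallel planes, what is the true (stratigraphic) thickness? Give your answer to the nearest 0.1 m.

21.5 m

Let the plane be z = a·x + b·y + c.
Pit 3−Pit 2: −246a − 59b = 28;  Pit 4−Pit 2: −265a − 76b = 45.3.
Solving gives a = 0.17795, b = −1.21653.
|∇z| = √(a²+b²) = 1.22948, so dip δ = arctan(1.22948) = 50.88°.
True thickness = vertical thickness × cos δ = 34 × cos 50.88° = 21.5 m.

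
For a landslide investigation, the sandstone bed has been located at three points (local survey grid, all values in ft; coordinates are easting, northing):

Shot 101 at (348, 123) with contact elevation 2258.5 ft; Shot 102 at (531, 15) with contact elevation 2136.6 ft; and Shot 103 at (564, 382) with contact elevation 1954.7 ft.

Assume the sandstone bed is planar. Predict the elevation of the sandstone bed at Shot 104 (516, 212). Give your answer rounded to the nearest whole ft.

2069 ft

Two edge vectors: Shot 101→Shot 102 = (183, -108, -121.9), Shot 101→Shot 103 = (216, 259, -303.8).
Normal n = (Shot 101→Shot 102) × (Shot 101→Shot 103) = (64382.5, 29265, 70725).
So ∂z/∂easting = −n_x/n_z = −0.91032 and ∂z/∂northing = −n_y/n_z = −0.41379.
Intercept c from Shot 101: 2258.5 + 316.79 + 50.90 = 2626.19.
At (516, 212): z = −469.7 − 87.7 + 2626.19 = 2068.7 ft.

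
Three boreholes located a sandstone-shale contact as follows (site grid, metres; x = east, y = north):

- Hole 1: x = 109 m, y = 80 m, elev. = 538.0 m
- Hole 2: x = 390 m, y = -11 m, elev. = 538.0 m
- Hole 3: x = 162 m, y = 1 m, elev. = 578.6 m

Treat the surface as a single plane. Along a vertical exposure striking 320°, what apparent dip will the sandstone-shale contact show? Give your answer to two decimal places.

20.12°

Two edge vectors: Hole 1→Hole 2 = (281, -91, 0), Hole 1→Hole 3 = (53, -79, 40.6).
Normal n = (Hole 1→Hole 2) × (Hole 1→Hole 3) = (-3694.6, -11408.6, -17376).
So ∂z/∂x = −n_x/n_z = −0.21263 and ∂z/∂y = −n_y/n_z = −0.65657.
Unit vector along 320° is (sin 320°, cos 320°) = (-0.6428, 0.7660).
Slope in that direction = a·(-0.6428) + b·(0.7660) = −0.36629.
Apparent dip = arctan|0.36629| = 20.12° (true dip is 34.6°, so apparent ≤ true as expected).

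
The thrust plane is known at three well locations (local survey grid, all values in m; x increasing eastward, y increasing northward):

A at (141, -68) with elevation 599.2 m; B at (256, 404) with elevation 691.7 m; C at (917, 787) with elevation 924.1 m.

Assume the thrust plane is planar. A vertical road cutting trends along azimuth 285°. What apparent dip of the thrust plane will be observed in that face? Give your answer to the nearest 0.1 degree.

Let the plane be z = a·x + b·y + c.
B−A: 115a + 472b = 92.5;  C−A: 776a + 855b = 324.9.
Solving gives a = 0.27716, b = 0.12845.
Unit vector along 285° is (sin 285°, cos 285°) = (-0.9659, 0.2588).
Slope in that direction = a·(-0.9659) + b·(0.2588) = −0.23448.
Apparent dip = arctan|0.23448| = 13.2° (true dip is 17.0°, so apparent ≤ true as expected).

13.2°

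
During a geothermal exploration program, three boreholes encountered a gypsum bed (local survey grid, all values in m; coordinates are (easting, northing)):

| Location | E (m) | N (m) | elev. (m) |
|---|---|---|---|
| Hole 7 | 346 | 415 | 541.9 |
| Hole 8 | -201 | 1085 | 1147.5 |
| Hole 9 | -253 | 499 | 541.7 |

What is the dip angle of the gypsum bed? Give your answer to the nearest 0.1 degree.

45.9°

Let the plane be z = a·E + b·N + c.
Hole 8−Hole 7: −547a + 670b = 605.6;  Hole 9−Hole 7: −599a + 84b = −0.2.
Solving gives a = 0.14352, b = 1.02105.
Gradient magnitude |∇z| = √(a² + b²) = √(0.02060 + 1.04255) = 1.03109.
True dip = arctan(1.03109) = 45.9°, dipping toward S (azimuth ≈ 188°).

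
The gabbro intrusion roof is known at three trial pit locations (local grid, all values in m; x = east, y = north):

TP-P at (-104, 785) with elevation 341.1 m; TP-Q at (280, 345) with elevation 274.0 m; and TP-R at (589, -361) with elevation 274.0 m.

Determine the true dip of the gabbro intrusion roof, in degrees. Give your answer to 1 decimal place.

Two edge vectors: TP-P→TP-Q = (384, -440, -67.1), TP-P→TP-R = (693, -1146, -67.1).
Normal n = (TP-P→TP-Q) × (TP-P→TP-R) = (-47372.6, -20733.9, -135144).
So ∂z/∂x = −n_x/n_z = −0.35053 and ∂z/∂y = −n_y/n_z = −0.15342.
Gradient magnitude |∇z| = √(a² + b²) = √(0.12287 + 0.02354) = 0.38264.
True dip = arctan(0.38264) = 20.9°, dipping toward ENE (azimuth ≈ 066°).

20.9°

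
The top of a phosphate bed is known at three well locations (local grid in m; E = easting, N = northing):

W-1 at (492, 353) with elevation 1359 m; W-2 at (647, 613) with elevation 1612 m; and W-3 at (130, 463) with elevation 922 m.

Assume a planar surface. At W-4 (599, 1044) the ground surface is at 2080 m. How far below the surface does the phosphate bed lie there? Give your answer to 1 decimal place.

Let the plane be z = a·E + b·N + c.
W-2−W-1: 155a + 260b = 253;  W-3−W-1: −362a + 110b = −437.
Solving gives a = 1.272376, b = 0.214545.
Then c = 1359 − a·492 − b·353 = 657.26.
At (599, 1044): z_contact = 762.15 + 223.99 + 657.26 = 1643.39 m.
Depth below ground = 2080 − 1643.39 = 436.6 m.

436.6 m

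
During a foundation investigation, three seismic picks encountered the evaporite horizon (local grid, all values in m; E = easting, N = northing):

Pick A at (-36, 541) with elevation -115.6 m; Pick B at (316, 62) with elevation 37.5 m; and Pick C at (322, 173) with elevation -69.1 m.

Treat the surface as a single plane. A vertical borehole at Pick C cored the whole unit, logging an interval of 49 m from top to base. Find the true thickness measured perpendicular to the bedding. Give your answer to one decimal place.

31.0 m

Two edge vectors: Pick A→Pick B = (352, -479, 153.1), Pick A→Pick C = (358, -368, 46.5).
Normal n = (Pick A→Pick B) × (Pick A→Pick C) = (34067.3, 38441.8, 41946).
So ∂z/∂E = −n_x/n_z = −0.81217 and ∂z/∂N = −n_y/n_z = −0.91646.
|∇z| = √(a²+b²) = 1.22455, so dip δ = arctan(1.22455) = 50.76°.
True thickness = vertical thickness × cos δ = 49 × cos 50.76° = 31.0 m.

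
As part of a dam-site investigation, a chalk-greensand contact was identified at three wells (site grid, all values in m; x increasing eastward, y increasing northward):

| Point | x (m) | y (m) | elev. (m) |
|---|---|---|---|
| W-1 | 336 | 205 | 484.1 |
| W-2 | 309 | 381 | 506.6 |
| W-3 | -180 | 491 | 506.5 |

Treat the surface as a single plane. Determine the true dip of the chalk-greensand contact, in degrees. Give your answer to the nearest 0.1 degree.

Two edge vectors: W-1→W-2 = (-27, 176, 22.5), W-1→W-3 = (-516, 286, 22.4).
Normal n = (W-1→W-2) × (W-1→W-3) = (-2492.6, -11005.2, 83094).
So ∂z/∂x = −n_x/n_z = 0.03000 and ∂z/∂y = −n_y/n_z = 0.13244.
Gradient magnitude |∇z| = √(a² + b²) = √(0.00090 + 0.01754) = 0.13580.
True dip = arctan(0.13580) = 7.7°, dipping toward SSW (azimuth ≈ 193°).

7.7°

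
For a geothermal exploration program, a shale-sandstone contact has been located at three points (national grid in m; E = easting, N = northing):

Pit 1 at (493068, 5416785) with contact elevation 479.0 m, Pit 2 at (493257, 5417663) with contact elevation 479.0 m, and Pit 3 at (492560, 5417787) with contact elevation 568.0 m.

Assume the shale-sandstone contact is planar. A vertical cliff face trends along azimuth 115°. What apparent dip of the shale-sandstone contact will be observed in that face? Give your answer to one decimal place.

Two edge vectors: Pit 1→Pit 2 = (189, 878, 0), Pit 1→Pit 3 = (-508, 1002, 89).
Normal n = (Pit 1→Pit 2) × (Pit 1→Pit 3) = (78142, -16821, 635402).
So ∂z/∂E = −n_x/n_z = −0.12298 and ∂z/∂N = −n_y/n_z = 0.02647.
Unit vector along 115° is (sin 115°, cos 115°) = (0.9063, -0.4226).
Slope in that direction = a·(0.9063) + b·(-0.4226) = −0.12265.
Apparent dip = arctan|0.12265| = 7.0° (true dip is 7.2°, so apparent ≤ true as expected).

7.0°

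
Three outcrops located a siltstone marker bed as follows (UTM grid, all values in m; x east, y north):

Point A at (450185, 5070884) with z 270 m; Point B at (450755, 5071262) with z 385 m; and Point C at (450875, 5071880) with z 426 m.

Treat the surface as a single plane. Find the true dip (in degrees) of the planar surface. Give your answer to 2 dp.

10.41°

Let the plane be z = a·x + b·y + c.
Point B−Point A: 570a + 378b = 115;  Point C−Point A: 690a + 996b = 156.
Solving gives a = 0.18108, b = 0.03118.
Gradient magnitude |∇z| = √(a² + b²) = √(0.03279 + 0.00097) = 0.18374.
True dip = arctan(0.18374) = 10.41°, dipping toward W (azimuth ≈ 260°).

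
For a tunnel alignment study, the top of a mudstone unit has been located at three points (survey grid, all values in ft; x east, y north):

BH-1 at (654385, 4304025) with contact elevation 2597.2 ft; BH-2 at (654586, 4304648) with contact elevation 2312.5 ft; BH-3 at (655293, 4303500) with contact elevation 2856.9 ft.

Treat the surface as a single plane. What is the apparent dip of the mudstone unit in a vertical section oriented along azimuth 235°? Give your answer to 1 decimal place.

Two edge vectors: BH-1→BH-2 = (201, 623, -284.7), BH-1→BH-3 = (908, -525, 259.7).
Normal n = (BH-1→BH-2) × (BH-1→BH-3) = (12325.6, -310707.3, -671209).
So ∂z/∂x = −n_x/n_z = 0.01836 and ∂z/∂y = −n_y/n_z = −0.46291.
Unit vector along 235° is (sin 235°, cos 235°) = (-0.8192, -0.5736).
Slope in that direction = a·(-0.8192) + b·(-0.5736) = 0.25047.
Apparent dip = arctan|0.25047| = 14.1° (true dip is 24.9°, so apparent ≤ true as expected).

14.1°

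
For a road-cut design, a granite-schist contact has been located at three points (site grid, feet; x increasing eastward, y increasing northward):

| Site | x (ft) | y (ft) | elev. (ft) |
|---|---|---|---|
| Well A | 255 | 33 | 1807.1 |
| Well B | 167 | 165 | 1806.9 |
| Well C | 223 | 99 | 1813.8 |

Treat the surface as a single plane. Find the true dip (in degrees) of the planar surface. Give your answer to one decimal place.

Let the plane be z = a·x + b·y + c.
Well B−Well A: −88a + 132b = −0.2;  Well C−Well A: −32a + 66b = 6.7.
Solving gives a = 0.56667, b = 0.37626.
Gradient magnitude |∇z| = √(a² + b²) = √(0.32111 + 0.14157) = 0.68021.
True dip = arctan(0.68021) = 34.2°, dipping toward WSW (azimuth ≈ 236°).

34.2°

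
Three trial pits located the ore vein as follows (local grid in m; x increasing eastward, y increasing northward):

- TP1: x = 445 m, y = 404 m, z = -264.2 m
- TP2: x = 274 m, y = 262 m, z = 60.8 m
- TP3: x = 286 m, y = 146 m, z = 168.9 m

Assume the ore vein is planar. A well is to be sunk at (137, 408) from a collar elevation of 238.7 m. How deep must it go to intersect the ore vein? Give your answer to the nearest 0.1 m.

187.5 m

Let the plane be z = a·x + b·y + c.
TP2−TP1: −171a − 142b = 325;  TP3−TP1: −159a − 258b = 433.1.
Solving gives a = −1.03760, b = −1.03923.
Then c = -264.2 − a·445 − b·404 = 617.38.
At (137, 408): z_contact = −142.15 − 424.01 + 617.38 = 51.22 m.
Depth below ground = 238.7 − 51.22 = 187.5 m.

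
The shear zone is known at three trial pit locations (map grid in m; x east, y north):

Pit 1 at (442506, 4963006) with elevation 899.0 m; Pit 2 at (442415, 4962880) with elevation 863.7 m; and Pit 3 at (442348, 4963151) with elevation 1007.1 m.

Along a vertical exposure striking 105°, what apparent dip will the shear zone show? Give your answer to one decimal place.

Two edge vectors: Pit 1→Pit 2 = (-91, -126, -35.3), Pit 1→Pit 3 = (-158, 145, 108.1).
Normal n = (Pit 1→Pit 2) × (Pit 1→Pit 3) = (-8502.1, 15414.5, -33103).
So ∂z/∂x = −n_x/n_z = −0.25684 and ∂z/∂y = −n_y/n_z = 0.46565.
Unit vector along 105° is (sin 105°, cos 105°) = (0.9659, -0.2588).
Slope in that direction = a·(0.9659) + b·(-0.2588) = −0.36861.
Apparent dip = arctan|0.36861| = 20.2° (true dip is 28.0°, so apparent ≤ true as expected).

20.2°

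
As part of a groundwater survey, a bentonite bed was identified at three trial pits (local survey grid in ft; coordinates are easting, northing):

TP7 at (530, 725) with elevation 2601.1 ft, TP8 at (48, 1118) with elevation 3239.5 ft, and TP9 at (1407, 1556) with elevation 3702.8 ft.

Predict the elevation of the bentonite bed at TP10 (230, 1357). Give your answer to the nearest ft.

Let the plane be z = a·easting + b·northing + c.
TP8−TP7: −482a + 393b = 638.4;  TP9−TP7: 877a + 831b = 1101.7.
Solving gives a = −0.13089, b = 1.46389.
Then c = 2601.1 − a·530 − b·725 = 1609.15.
At (230, 1357): z = −30.1 + 1986.5 + 1609.15 = 3565.5 ft.

3566 ft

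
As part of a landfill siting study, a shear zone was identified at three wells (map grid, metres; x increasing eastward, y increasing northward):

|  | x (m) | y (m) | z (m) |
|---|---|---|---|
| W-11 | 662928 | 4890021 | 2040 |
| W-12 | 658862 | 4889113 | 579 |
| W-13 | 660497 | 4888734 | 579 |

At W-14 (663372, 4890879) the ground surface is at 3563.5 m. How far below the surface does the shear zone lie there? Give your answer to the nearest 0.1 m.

764.8 m

Two edge vectors: W-11→W-12 = (-4066, -908, -1461), W-11→W-13 = (-2431, -1287, -1461).
Normal n = (W-11→W-12) × (W-11→W-13) = (-553719, -2388735, 3025594).
So ∂z/∂x = −n_x/n_z = 0.183011666 and ∂z/∂y = −n_y/n_z = 0.789509432.
Intercept c from W-11: 2040 − 121323.56 − 3860717.70 = −3980001.26.
At (663372, 4890879): z_contact = 121404.82 + 3861395.10 − 3980001.26 = 2798.66 m.
Depth below ground = 3563.5 − 2798.66 = 764.8 m.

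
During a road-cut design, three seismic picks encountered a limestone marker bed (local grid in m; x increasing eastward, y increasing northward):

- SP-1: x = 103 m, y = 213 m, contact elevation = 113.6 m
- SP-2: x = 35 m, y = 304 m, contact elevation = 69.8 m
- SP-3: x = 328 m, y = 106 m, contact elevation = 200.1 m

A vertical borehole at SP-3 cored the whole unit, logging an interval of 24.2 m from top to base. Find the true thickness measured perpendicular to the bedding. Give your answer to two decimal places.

22.58 m

Let the plane be z = a·x + b·y + c.
SP-2−SP-1: −68a + 91b = −43.8;  SP-3−SP-1: 225a − 107b = 86.5.
Solving gives a = 0.24130, b = −0.30101.
|∇z| = √(a²+b²) = 0.38579, so dip δ = arctan(0.38579) = 21.10°.
True thickness = vertical thickness × cos δ = 24.2 × cos 21.10° = 22.58 m.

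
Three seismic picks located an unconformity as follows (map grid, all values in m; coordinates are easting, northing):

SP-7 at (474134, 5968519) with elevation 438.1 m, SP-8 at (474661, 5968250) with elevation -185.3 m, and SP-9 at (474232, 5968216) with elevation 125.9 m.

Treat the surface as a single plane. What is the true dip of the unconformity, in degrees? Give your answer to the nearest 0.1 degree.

Let the plane be z = a·easting + b·northing + c.
SP-8−SP-7: 527a − 269b = −623.4;  SP-9−SP-7: 98a − 303b = −312.2.
Solving gives a = −0.78690, b = 0.77585.
Gradient magnitude |∇z| = √(a² + b²) = √(0.61921 + 0.60195) = 1.10506.
True dip = arctan(1.10506) = 47.9°, dipping toward SE (azimuth ≈ 135°).

47.9°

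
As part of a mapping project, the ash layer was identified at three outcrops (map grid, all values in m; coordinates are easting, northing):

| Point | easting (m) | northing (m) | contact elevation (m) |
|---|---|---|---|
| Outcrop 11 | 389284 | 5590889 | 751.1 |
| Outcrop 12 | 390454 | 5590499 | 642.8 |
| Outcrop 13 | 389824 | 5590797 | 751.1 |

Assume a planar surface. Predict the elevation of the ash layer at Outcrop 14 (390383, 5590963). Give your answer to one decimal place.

Let the plane be z = a·easting + b·northing + c.
Outcrop 12−Outcrop 11: 1170a − 390b = −108.3;  Outcrop 13−Outcrop 11: 540a − 92b = 0.
Solving gives a = 0.096771562, b = 0.568006993.
Then c = 751.1 − a·389284 − b·5590889 = −3212584.57.
At (390383, 5590963): z = 37778.0 + 3175706.1 − 3212584.57 = 899.5 m.

899.5 m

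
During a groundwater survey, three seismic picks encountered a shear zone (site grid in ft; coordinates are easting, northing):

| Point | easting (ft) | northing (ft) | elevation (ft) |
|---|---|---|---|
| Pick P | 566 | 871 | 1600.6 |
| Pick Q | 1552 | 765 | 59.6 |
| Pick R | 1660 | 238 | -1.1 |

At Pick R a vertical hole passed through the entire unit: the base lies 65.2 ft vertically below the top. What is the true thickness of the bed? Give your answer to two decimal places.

Two edge vectors: Pick P→Pick Q = (986, -106, -1541), Pick P→Pick R = (1094, -633, -1601.7).
Normal n = (Pick P→Pick Q) × (Pick P→Pick R) = (-805672.8, -106577.8, -508174).
So ∂z/∂easting = −n_x/n_z = −1.58543 and ∂z/∂northing = −n_y/n_z = −0.20973.
|∇z| = √(a²+b²) = 1.59924, so dip δ = arctan(1.59924) = 57.98°.
True thickness = vertical thickness × cos δ = 65.2 × cos 57.98° = 34.57 ft.

34.57 ft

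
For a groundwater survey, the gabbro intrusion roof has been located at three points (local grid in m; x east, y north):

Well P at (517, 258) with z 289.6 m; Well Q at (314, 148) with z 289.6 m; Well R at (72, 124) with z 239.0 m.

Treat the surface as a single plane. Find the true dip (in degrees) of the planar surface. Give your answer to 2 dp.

Let the plane be z = a·x + b·y + c.
Well Q−Well P: −203a − 110b = 0;  Well R−Well P: −445a − 134b = −50.6.
Solving gives a = 0.25593, b = −0.47231.
Gradient magnitude |∇z| = √(a² + b²) = √(0.06550 + 0.22308) = 0.53719.
True dip = arctan(0.53719) = 28.24°, dipping toward NNW (azimuth ≈ 332°).

28.24°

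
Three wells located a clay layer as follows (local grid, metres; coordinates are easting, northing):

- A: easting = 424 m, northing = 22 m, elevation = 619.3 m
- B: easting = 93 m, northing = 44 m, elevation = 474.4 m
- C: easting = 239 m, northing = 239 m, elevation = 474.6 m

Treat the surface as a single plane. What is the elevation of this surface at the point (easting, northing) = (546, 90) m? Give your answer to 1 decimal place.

Let the plane be z = a·easting + b·northing + c.
B−A: −331a + 22b = −144.9;  C−A: −185a + 217b = −144.7.
Solving gives a = 0.41708, b = −0.31125.
Then c = 619.3 − a·424 − b·22 = 449.31.
At (546, 90): z = 227.7 − 28.0 + 449.31 = 649.0 m.

649.0 m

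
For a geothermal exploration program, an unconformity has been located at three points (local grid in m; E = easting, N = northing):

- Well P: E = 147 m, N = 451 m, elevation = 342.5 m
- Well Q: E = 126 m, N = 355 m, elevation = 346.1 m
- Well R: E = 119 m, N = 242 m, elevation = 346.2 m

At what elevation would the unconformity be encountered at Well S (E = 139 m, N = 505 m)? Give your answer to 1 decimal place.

345.1 m

Two edge vectors: Well P→Well Q = (-21, -96, 3.6), Well P→Well R = (-28, -209, 3.7).
Normal n = (Well P→Well Q) × (Well P→Well R) = (397.2, -23.1, 1701).
So ∂z/∂E = −n_x/n_z = −0.23351 and ∂z/∂N = −n_y/n_z = 0.01358.
Intercept c from Well P: 342.5 + 34.33 − 6.12 = 370.70.
At (139, 505): z = −32.5 + 6.9 + 370.70 = 345.1 m.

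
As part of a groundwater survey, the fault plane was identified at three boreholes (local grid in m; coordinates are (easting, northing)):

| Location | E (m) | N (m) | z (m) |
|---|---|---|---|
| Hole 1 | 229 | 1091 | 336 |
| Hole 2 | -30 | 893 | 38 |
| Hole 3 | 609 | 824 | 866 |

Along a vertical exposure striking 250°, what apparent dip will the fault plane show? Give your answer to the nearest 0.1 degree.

Two edge vectors: Hole 1→Hole 2 = (-259, -198, -298), Hole 1→Hole 3 = (380, -267, 530).
Normal n = (Hole 1→Hole 2) × (Hole 1→Hole 3) = (-184506, 24030, 144393).
So ∂z/∂E = −n_x/n_z = 1.27780 and ∂z/∂N = −n_y/n_z = −0.16642.
Unit vector along 250° is (sin 250°, cos 250°) = (-0.9397, -0.3420).
Slope in that direction = a·(-0.9397) + b·(-0.3420) = −1.14382.
Apparent dip = arctan|1.14382| = 48.8° (true dip is 52.2°, so apparent ≤ true as expected).

48.8°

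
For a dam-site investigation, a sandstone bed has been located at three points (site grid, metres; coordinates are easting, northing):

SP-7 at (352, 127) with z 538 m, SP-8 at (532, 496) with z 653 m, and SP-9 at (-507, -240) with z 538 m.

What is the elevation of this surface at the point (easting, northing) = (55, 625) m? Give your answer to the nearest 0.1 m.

Let the plane be z = a·easting + b·northing + c.
SP-8−SP-7: 180a + 369b = 115;  SP-9−SP-7: −859a − 367b = 0.
Solving gives a = −0.16821, b = 0.39371.
Then c = 538 − a·352 − b·127 = 547.21.
At (55, 625): z = −9.3 + 246.1 + 547.21 = 784.0 m.

784.0 m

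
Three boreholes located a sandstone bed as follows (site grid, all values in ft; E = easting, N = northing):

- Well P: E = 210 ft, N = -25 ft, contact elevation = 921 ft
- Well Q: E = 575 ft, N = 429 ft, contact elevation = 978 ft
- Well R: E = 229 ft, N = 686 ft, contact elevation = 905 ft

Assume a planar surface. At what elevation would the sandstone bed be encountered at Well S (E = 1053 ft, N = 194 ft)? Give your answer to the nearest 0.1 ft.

Let the plane be z = a·E + b·N + c.
Well Q−Well P: 365a + 454b = 57;  Well R−Well P: 19a + 711b = −16.
Solving gives a = 0.190487, b = −0.027594.
Then c = 921 − a·210 − b·-25 = 880.31.
At (1053, 194): z = 200.6 − 5.4 + 880.31 = 1075.5 ft.

1075.5 ft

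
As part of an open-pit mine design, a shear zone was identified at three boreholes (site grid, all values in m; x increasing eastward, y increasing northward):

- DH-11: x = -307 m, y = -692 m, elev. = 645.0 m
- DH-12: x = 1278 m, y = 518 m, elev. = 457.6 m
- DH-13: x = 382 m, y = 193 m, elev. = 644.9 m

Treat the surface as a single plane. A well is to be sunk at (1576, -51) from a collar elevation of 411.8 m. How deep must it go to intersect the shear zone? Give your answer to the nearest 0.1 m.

Let the plane be z = a·x + b·y + c.
DH-12−DH-11: 1585a + 1210b = −187.4;  DH-13−DH-11: 689a + 885b = −0.1.
Solving gives a = −0.291244, b = 0.226629.
Then c = 645 − a·-307 − b·-692 = 712.42.
At (1576, -51): z_contact = −459.00 − 11.56 + 712.42 = 241.86 m.
Depth below ground = 411.8 − 241.86 = 169.9 m.

169.9 m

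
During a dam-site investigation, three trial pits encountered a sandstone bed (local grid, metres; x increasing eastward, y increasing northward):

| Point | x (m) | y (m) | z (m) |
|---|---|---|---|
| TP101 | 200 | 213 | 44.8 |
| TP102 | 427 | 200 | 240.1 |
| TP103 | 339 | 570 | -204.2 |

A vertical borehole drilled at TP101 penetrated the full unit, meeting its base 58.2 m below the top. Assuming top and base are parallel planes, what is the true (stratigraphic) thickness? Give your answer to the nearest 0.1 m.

Let the plane be z = a·x + b·y + c.
TP102−TP101: 227a − 13b = 195.3;  TP103−TP101: 139a + 357b = −249.
Solving gives a = 0.80251, b = −1.00994.
|∇z| = √(a²+b²) = 1.28997, so dip δ = arctan(1.28997) = 52.22°.
True thickness = vertical thickness × cos δ = 58.2 × cos 52.22° = 35.7 m.

35.7 m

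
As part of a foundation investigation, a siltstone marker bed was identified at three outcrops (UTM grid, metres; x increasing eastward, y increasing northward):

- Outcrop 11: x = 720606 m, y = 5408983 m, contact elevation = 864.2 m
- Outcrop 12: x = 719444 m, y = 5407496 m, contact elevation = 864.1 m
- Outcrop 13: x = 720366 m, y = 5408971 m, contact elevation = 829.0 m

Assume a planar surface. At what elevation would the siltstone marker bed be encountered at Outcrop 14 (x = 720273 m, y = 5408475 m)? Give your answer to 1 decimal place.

873.9 m

Let the plane be z = a·x + b·y + c.
Outcrop 12−Outcrop 11: −1162a − 1487b = −0.1;  Outcrop 13−Outcrop 11: −240a − 12b = −35.2.
Solving gives a = 0.152626729, b = −0.119201250.
Then c = 864.2 − a·720606 − b·5408983 = 535638.00.
At (720273, 5408475): z = 109932.9 − 644697.0 + 535638.00 = 873.9 m.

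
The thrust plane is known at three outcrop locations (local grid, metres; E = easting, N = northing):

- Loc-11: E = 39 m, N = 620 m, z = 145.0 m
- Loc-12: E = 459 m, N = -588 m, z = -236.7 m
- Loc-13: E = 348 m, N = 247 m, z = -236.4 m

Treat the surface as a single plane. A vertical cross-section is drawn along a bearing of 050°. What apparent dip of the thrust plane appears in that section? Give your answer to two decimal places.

Let the plane be z = a·E + b·N + c.
Loc-12−Loc-11: 420a − 1208b = −381.7;  Loc-13−Loc-11: 309a − 373b = −381.4.
Solving gives a = −1.46971, b = −0.19502.
Unit vector along 050° is (sin 50°, cos 50°) = (0.7660, 0.6428).
Slope in that direction = a·(0.7660) + b·(0.6428) = −1.25122.
Apparent dip = arctan|1.25122| = 51.37° (true dip is 56.0°, so apparent ≤ true as expected).

51.37°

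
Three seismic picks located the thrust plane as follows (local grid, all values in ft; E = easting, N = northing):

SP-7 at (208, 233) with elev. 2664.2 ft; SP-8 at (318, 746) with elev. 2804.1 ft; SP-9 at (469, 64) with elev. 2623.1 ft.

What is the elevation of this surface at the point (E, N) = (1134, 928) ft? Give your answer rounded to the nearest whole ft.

Two edge vectors: SP-7→SP-8 = (110, 513, 139.9), SP-7→SP-9 = (261, -169, -41.1).
Normal n = (SP-7→SP-8) × (SP-7→SP-9) = (2558.8, 41034.9, -152483).
So ∂z/∂E = −n_x/n_z = 0.01678 and ∂z/∂N = −n_y/n_z = 0.26911.
Intercept c from SP-7: 2664.2 − 3.49 − 62.70 = 2598.01.
At (1134, 928): z = 19.0 + 249.7 + 2598.01 = 2866.8 ft.

2867 ft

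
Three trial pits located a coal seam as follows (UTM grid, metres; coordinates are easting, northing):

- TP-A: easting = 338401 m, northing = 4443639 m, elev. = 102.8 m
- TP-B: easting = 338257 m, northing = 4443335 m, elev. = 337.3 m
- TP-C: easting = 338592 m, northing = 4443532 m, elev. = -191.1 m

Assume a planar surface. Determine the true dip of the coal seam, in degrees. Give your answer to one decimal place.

Two edge vectors: TP-A→TP-B = (-144, -304, 234.5), TP-A→TP-C = (191, -107, -293.9).
Normal n = (TP-A→TP-B) × (TP-A→TP-C) = (114437.1, 2467.9, 73472).
So ∂z/∂easting = −n_x/n_z = −1.55756 and ∂z/∂northing = −n_y/n_z = −0.03359.
Gradient magnitude |∇z| = √(a² + b²) = √(2.42600 + 0.00113) = 1.55792.
True dip = arctan(1.55792) = 57.3°, dipping toward E (azimuth ≈ 089°).

57.3°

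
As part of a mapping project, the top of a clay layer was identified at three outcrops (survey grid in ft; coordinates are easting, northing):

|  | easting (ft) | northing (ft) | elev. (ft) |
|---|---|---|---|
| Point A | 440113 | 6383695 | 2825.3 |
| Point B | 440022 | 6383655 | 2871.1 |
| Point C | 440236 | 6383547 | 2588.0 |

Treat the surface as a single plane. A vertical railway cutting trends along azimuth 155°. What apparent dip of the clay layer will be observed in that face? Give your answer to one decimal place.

49.3°

Two edge vectors: Point A→Point B = (-91, -40, 45.8), Point A→Point C = (123, -148, -237.3).
Normal n = (Point A→Point B) × (Point A→Point C) = (16270.4, -15960.9, 18388).
So ∂z/∂easting = −n_x/n_z = −0.88484 and ∂z/∂northing = −n_y/n_z = 0.86801.
Unit vector along 155° is (sin 155°, cos 155°) = (0.4226, -0.9063).
Slope in that direction = a·(0.4226) + b·(-0.9063) = −1.16063.
Apparent dip = arctan|1.16063| = 49.3° (true dip is 51.1°, so apparent ≤ true as expected).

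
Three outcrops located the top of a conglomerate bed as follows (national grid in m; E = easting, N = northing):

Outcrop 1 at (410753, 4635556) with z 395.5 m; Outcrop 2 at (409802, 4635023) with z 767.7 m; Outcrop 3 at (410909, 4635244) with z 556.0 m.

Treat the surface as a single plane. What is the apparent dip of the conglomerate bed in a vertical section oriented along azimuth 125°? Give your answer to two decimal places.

14.16°

Let the plane be z = a·E + b·N + c.
Outcrop 2−Outcrop 1: −951a − 533b = 372.2;  Outcrop 3−Outcrop 1: 156a − 312b = 160.5.
Solving gives a = −0.08050, b = −0.55467.
Unit vector along 125° is (sin 125°, cos 125°) = (0.8192, -0.5736).
Slope in that direction = a·(0.8192) + b·(-0.5736) = 0.25220.
Apparent dip = arctan|0.25220| = 14.16° (true dip is 29.3°, so apparent ≤ true as expected).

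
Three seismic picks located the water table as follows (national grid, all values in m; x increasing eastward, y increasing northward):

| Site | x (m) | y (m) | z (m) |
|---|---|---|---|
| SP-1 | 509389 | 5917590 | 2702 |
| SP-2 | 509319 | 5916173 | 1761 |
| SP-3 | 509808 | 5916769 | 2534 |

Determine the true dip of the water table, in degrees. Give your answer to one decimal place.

Two edge vectors: SP-1→SP-2 = (-70, -1417, -941), SP-1→SP-3 = (419, -821, -168).
Normal n = (SP-1→SP-2) × (SP-1→SP-3) = (-534505, -406039, 651193).
So ∂z/∂x = −n_x/n_z = 0.82081 and ∂z/∂y = −n_y/n_z = 0.62353.
Gradient magnitude |∇z| = √(a² + b²) = √(0.67373 + 0.38879) = 1.03079.
True dip = arctan(1.03079) = 45.9°, dipping toward SW (azimuth ≈ 233°).

45.9°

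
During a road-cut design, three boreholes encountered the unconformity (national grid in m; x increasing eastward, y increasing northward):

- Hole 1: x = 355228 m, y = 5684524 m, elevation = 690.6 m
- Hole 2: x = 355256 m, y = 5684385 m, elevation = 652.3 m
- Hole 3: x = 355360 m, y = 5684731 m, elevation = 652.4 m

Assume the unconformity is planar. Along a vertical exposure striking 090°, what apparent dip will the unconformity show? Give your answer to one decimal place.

Let the plane be z = a·x + b·y + c.
Hole 2−Hole 1: 28a − 139b = −38.3;  Hole 3−Hole 1: 132a + 207b = −38.2.
Solving gives a = −0.54829, b = 0.16509.
Unit vector along 090° is (sin 90°, cos 90°) = (1.0000, 0.0000).
Slope in that direction = a·(1.0000) + b·(0.0000) = −0.54829.
Apparent dip = arctan|0.54829| = 28.7° (true dip is 29.8°, so apparent ≤ true as expected).

28.7°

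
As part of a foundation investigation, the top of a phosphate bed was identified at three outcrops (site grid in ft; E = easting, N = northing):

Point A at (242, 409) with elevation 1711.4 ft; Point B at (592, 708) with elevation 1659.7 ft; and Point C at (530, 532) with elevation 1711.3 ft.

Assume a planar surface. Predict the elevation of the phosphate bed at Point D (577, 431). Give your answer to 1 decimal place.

Two edge vectors: Point A→Point B = (350, 299, -51.7), Point A→Point C = (288, 123, -0.1).
Normal n = (Point A→Point B) × (Point A→Point C) = (6329.2, -14854.6, -43062).
So ∂z/∂E = −n_x/n_z = 0.14698 and ∂z/∂N = −n_y/n_z = −0.34496.
Intercept c from Point A: 1711.4 − 35.57 + 141.09 = 1816.92.
At (577, 431): z = 84.8 − 148.7 + 1816.92 = 1753.0 ft.

1753.0 ft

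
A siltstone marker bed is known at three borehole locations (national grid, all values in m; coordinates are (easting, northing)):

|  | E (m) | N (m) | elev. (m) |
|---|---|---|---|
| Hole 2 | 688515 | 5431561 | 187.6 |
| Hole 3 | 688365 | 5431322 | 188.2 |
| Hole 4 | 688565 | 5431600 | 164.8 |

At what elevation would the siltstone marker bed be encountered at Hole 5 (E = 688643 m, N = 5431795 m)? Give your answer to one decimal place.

203.8 m

Let the plane be z = a·E + b·N + c.
Hole 3−Hole 2: −150a − 239b = 0.6;  Hole 4−Hole 2: 50a + 39b = −22.8.
Solving gives a = −0.889475410, b = 0.555737705.
Then c = 187.6 − a·688515 − b·5431561 = −2405918.48.
At (688643, 5431795): z = −612531.0 + 3018653.3 − 2405918.48 = 203.8 m.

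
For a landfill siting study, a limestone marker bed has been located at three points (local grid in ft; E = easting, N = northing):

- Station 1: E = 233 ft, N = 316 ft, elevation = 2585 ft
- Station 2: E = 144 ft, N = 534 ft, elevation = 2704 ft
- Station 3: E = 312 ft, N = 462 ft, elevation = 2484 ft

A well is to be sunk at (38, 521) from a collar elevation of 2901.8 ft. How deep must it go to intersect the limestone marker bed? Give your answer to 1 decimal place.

59.8 ft

Let the plane be z = a·E + b·N + c.
Station 2−Station 1: −89a + 218b = 119;  Station 3−Station 1: 79a + 146b = −101.
Solving gives a = −1.30368, b = 0.01364.
Then c = 2585 − a·233 − b·316 = 2884.45.
At (38, 521): z_contact = −49.54 + 7.10 + 2884.45 = 2842.01 ft.
Depth below ground = 2901.8 − 2842.01 = 59.8 ft.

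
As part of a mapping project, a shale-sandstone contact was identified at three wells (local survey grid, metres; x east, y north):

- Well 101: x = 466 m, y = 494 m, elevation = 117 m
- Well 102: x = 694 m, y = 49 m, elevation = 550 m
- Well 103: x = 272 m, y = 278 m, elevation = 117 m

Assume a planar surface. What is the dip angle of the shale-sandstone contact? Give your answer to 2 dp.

42.84°

Two edge vectors: Well 101→Well 102 = (228, -445, 433), Well 101→Well 103 = (-194, -216, 0).
Normal n = (Well 101→Well 102) × (Well 101→Well 103) = (93528, -84002, -135578).
So ∂z/∂x = −n_x/n_z = 0.68985 and ∂z/∂y = −n_y/n_z = −0.61958.
Gradient magnitude |∇z| = √(a² + b²) = √(0.47589 + 0.38388) = 0.92724.
True dip = arctan(0.92724) = 42.84°, dipping toward NW (azimuth ≈ 312°).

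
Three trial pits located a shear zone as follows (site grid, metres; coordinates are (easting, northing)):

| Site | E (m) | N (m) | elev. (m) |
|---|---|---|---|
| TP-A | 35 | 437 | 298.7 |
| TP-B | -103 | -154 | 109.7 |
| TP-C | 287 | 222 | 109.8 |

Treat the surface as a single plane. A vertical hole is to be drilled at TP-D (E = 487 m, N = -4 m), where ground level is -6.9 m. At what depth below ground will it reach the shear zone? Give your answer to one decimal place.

56.1 m

Two edge vectors: TP-A→TP-B = (-138, -591, -189), TP-A→TP-C = (252, -215, -188.9).
Normal n = (TP-A→TP-B) × (TP-A→TP-C) = (71004.9, -73696.2, 178602).
So ∂z/∂E = −n_x/n_z = −0.39756 and ∂z/∂N = −n_y/n_z = 0.41263.
Intercept c from TP-A: 298.7 + 13.91 − 180.32 = 132.30.
At (487, -4): z_contact = −193.61 − 1.65 + 132.30 = -62.97 m.
Depth below ground = -6.9 − (-62.97) = 56.1 m.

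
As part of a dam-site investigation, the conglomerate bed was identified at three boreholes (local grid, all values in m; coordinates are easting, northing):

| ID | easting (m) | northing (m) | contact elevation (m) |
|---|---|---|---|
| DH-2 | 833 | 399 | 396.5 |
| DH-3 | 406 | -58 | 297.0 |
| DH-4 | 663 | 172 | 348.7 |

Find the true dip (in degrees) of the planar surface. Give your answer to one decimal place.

Let the plane be z = a·easting + b·northing + c.
DH-3−DH-2: −427a − 457b = −99.5;  DH-4−DH-2: −170a − 227b = −47.8.
Solving gives a = 0.03856, b = 0.18169.
Gradient magnitude |∇z| = √(a² + b²) = √(0.00149 + 0.03301) = 0.18574.
True dip = arctan(0.18574) = 10.5°, dipping toward SSW (azimuth ≈ 192°).

10.5°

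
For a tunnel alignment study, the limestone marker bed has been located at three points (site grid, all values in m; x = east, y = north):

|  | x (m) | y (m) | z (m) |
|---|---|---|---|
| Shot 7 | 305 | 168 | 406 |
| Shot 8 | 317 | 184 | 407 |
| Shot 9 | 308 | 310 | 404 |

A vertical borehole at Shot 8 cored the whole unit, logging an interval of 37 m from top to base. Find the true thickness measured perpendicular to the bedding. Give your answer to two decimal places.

36.79 m

Two edge vectors: Shot 7→Shot 8 = (12, 16, 1), Shot 7→Shot 9 = (3, 142, -2).
Normal n = (Shot 7→Shot 8) × (Shot 7→Shot 9) = (-174, 27, 1656).
So ∂z/∂x = −n_x/n_z = 0.10507 and ∂z/∂y = −n_y/n_z = −0.01630.
|∇z| = √(a²+b²) = 0.10633, so dip δ = arctan(0.10633) = 6.07°.
True thickness = vertical thickness × cos δ = 37 × cos 6.07° = 36.79 m.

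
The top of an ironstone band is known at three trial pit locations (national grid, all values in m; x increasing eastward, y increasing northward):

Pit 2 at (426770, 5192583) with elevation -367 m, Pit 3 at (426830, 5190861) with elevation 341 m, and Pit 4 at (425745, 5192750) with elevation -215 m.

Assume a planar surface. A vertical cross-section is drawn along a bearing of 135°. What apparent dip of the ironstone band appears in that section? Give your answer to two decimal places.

Two edge vectors: Pit 2→Pit 3 = (60, -1722, 708), Pit 2→Pit 4 = (-1025, 167, 152).
Normal n = (Pit 2→Pit 3) × (Pit 2→Pit 4) = (-379980, -734820, -1755030).
So ∂z/∂x = −n_x/n_z = −0.21651 and ∂z/∂y = −n_y/n_z = −0.41869.
Unit vector along 135° is (sin 135°, cos 135°) = (0.7071, -0.7071).
Slope in that direction = a·(0.7071) + b·(-0.7071) = 0.14297.
Apparent dip = arctan|0.14297| = 8.14° (true dip is 25.2°, so apparent ≤ true as expected).

8.14°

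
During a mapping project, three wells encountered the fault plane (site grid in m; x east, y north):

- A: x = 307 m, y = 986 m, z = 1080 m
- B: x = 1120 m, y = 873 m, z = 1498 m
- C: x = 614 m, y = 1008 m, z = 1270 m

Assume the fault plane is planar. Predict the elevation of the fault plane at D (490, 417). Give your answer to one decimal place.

903.8 m

Two edge vectors: A→B = (813, -113, 418), A→C = (307, 22, 190).
Normal n = (A→B) × (A→C) = (-30666, -26144, 52577).
So ∂z/∂x = −n_x/n_z = 0.583259 and ∂z/∂y = −n_y/n_z = 0.497252.
Intercept c from A: 1080 − 179.06 − 490.29 = 410.65.
At (490, 417): z = 285.8 + 207.4 + 410.65 = 903.8 m.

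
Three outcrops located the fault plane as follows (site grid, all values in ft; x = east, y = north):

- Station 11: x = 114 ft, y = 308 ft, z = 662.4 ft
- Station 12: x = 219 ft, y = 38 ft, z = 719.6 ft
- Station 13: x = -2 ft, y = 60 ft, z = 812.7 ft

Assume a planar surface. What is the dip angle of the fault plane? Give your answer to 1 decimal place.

31.1°

Two edge vectors: Station 11→Station 12 = (105, -270, 57.2), Station 11→Station 13 = (-116, -248, 150.3).
Normal n = (Station 11→Station 12) × (Station 11→Station 13) = (-26395.4, -22416.7, -57360).
So ∂z/∂x = −n_x/n_z = −0.46017 and ∂z/∂y = −n_y/n_z = −0.39081.
Gradient magnitude |∇z| = √(a² + b²) = √(0.21176 + 0.15273) = 0.60373.
True dip = arctan(0.60373) = 31.1°, dipping toward NE (azimuth ≈ 050°).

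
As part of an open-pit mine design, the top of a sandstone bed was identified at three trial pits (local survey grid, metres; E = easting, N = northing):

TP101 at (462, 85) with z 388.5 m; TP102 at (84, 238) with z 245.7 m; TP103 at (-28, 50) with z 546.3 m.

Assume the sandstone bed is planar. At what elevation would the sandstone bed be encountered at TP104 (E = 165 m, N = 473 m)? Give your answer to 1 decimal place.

Two edge vectors: TP101→TP102 = (-378, 153, -142.8), TP101→TP103 = (-490, -35, 157.8).
Normal n = (TP101→TP102) × (TP101→TP103) = (19145.4, 129620.4, 88200).
So ∂z/∂E = −n_x/n_z = −0.21707 and ∂z/∂N = −n_y/n_z = −1.46962.
Intercept c from TP101: 388.5 + 100.29 + 124.92 = 613.70.
At (165, 473): z = −35.8 − 695.1 + 613.70 = -117.2 m.

-117.2 m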